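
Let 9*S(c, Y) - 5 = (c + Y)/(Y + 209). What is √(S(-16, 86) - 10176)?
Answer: I*√318785673/177 ≈ 100.87*I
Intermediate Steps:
S(c, Y) = 5/9 + (Y + c)/(9*(209 + Y)) (S(c, Y) = 5/9 + ((c + Y)/(Y + 209))/9 = 5/9 + ((Y + c)/(209 + Y))/9 = 5/9 + (Y + c)/(9*(209 + Y)))
√(S(-16, 86) - 10176) = √((1045 - 16 + 6*86)/(9*(209 + 86)) - 10176) = √((⅑)*(1045 - 16 + 516)/295 - 10176) = √((⅑)*(1/295)*1545 - 10176) = √(103/177 - 10176) = √(-1801049/177) = I*√318785673/177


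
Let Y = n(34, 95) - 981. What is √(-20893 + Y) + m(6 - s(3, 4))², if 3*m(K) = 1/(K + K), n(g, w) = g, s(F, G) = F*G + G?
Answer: 1/3600 + 4*I*√1365 ≈ 0.00027778 + 147.78*I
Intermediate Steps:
s(F, G) = G + F*G
Y = -947 (Y = 34 - 981 = -947)
m(K) = 1/(6*K) (m(K) = 1/(3*(K + K)) = 1/(3*((2*K))) = (1/(2*K))/3 = 1/(6*K))
√(-20893 + Y) + m(6 - s(3, 4))² = √(-20893 - 947) + (1/(6*(6 - 4*(1 + 3))))² = √(-21840) + (1/(6*(6 - 4*4)))² = 4*I*√1365 + (1/(6*(6 - 1*16)))² = 4*I*√1365 + (1/(6*(6 - 16)))² = 4*I*√1365 + ((⅙)/(-10))² = 4*I*√1365 + ((⅙)*(-⅒))² = 4*I*√1365 + (-1/60)² = 4*I*√1365 + 1/3600 = 1/3600 + 4*I*√1365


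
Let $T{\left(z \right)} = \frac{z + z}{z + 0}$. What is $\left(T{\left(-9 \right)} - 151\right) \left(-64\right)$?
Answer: $9536$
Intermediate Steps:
$T{\left(z \right)} = 2$ ($T{\left(z \right)} = \frac{2 z}{z} = 2$)
$\left(T{\left(-9 \right)} - 151\right) \left(-64\right) = \left(2 - 151\right) \left(-64\right) = \left(-149\right) \left(-64\right) = 9536$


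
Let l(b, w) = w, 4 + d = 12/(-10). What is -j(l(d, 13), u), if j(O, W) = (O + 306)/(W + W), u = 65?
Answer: -319/130 ≈ -2.4538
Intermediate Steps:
d = -26/5 (d = -4 + 12/(-10) = -4 + 12*(-1/10) = -4 - 6/5 = -26/5 ≈ -5.2000)
j(O, W) = (306 + O)/(2*W) (j(O, W) = (306 + O)/((2*W)) = (306 + O)*(1/(2*W)) = (306 + O)/(2*W))
-j(l(d, 13), u) = -(306 + 13)/(2*65) = -319/(2*65) = -1*319/130 = -319/130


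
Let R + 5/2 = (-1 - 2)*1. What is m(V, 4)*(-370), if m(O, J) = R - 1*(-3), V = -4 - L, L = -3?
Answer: 925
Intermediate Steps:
V = -1 (V = -4 - 1*(-3) = -4 + 3 = -1)
R = -11/2 (R = -5/2 + (-1 - 2)*1 = -5/2 - 3*1 = -5/2 - 3 = -11/2 ≈ -5.5000)
m(O, J) = -5/2 (m(O, J) = -11/2 - 1*(-3) = -11/2 + 3 = -5/2)
m(V, 4)*(-370) = -5/2*(-370) = 925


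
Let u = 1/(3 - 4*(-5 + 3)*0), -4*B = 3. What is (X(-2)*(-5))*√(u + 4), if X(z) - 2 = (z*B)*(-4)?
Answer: 20*√39/3 ≈ 41.633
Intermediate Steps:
B = -¾ (B = -¼*3 = -¾ ≈ -0.75000)
u = ⅓ (u = 1/(3 - 4*(-2)*0) = 1/(3 + 8*0) = 1/(3 + 0) = 1/3 = ⅓ ≈ 0.33333)
X(z) = 2 + 3*z (X(z) = 2 + (z*(-¾))*(-4) = 2 - 3*z/4*(-4) = 2 + 3*z)
(X(-2)*(-5))*√(u + 4) = ((2 + 3*(-2))*(-5))*√(⅓ + 4) = ((2 - 6)*(-5))*√(13/3) = (-4*(-5))*(√39/3) = 20*(√39/3) = 20*√39/3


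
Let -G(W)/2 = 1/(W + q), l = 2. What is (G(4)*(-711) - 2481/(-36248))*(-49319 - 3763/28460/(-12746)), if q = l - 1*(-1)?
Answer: -922471633496617168371/92043028333760 ≈ -1.0022e+7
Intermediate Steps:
q = 3 (q = 2 - 1*(-1) = 2 + 1 = 3)
G(W) = -2/(3 + W) (G(W) = -2/(W + 3) = -2/(3 + W))
(G(4)*(-711) - 2481/(-36248))*(-49319 - 3763/28460/(-12746)) = (-2/(3 + 4)*(-711) - 2481/(-36248))*(-49319 - 3763/28460/(-12746)) = (-2/7*(-711) - 2481*(-1/36248))*(-49319 - 3763*1/28460*(-1/12746)) = (-2*⅐*(-711) + 2481/36248)*(-49319 - 3763/28460*(-1/12746)) = (-2/7*(-711) + 2481/36248)*(-49319 + 3763/362751160) = (1422/7 + 2481/36248)*(-17890524456277/362751160) = (51562023/253736)*(-17890524456277/362751160) = -922471633496617168371/92043028333760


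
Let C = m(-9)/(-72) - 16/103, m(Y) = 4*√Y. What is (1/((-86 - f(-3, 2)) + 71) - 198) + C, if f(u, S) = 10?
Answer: -510353/2575 - I/6 ≈ -198.2 - 0.16667*I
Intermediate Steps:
C = -16/103 - I/6 (C = (4*√(-9))/(-72) - 16/103 = (4*(3*I))*(-1/72) - 16*1/103 = (12*I)*(-1/72) - 16/103 = -I/6 - 16/103 = -16/103 - I/6 ≈ -0.15534 - 0.16667*I)
(1/((-86 - f(-3, 2)) + 71) - 198) + C = (1/((-86 - 1*10) + 71) - 198) + (-16/103 - I/6) = (1/((-86 - 10) + 71) - 198) + (-16/103 - I/6) = (1/(-96 + 71) - 198) + (-16/103 - I/6) = (1/(-25) - 198) + (-16/103 - I/6) = (-1/25 - 198) + (-16/103 - I/6) = -4951/25 + (-16/103 - I/6) = -510353/2575 - I/6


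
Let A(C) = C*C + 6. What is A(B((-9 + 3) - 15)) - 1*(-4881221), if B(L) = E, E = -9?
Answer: 4881308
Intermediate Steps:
B(L) = -9
A(C) = 6 + C**2 (A(C) = C**2 + 6 = 6 + C**2)
A(B((-9 + 3) - 15)) - 1*(-4881221) = (6 + (-9)**2) - 1*(-4881221) = (6 + 81) + 4881221 = 87 + 4881221 = 4881308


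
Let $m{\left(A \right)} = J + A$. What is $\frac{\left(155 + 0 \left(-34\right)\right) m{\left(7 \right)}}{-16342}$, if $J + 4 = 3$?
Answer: $- \frac{465}{8171} \approx -0.056909$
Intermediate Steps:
$J = -1$ ($J = -4 + 3 = -1$)
$m{\left(A \right)} = -1 + A$
$\frac{\left(155 + 0 \left(-34\right)\right) m{\left(7 \right)}}{-16342} = \frac{\left(155 + 0 \left(-34\right)\right) \left(-1 + 7\right)}{-16342} = \left(155 + 0\right) 6 \left(- \frac{1}{16342}\right) = 155 \cdot 6 \left(- \frac{1}{16342}\right) = 930 \left(- \frac{1}{16342}\right) = - \frac{465}{8171}$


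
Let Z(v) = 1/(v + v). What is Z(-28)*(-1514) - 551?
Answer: -14671/28 ≈ -523.96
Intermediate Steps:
Z(v) = 1/(2*v)
Z(-28)*(-1514) - 551 = ((½)/(-28))*(-1514) - 551 = ((½)*(-1/28))*(-1514) - 551 = -1/56*(-1514) - 551 = 757/28 - 551 = -14671/28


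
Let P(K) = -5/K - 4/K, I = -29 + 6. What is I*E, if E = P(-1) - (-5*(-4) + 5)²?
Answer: 14168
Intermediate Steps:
I = -23
P(K) = -9/K
E = -616 (E = -9/(-1) - (-5*(-4) + 5)² = -9*(-1) - (20 + 5)² = 9 - 1*25² = 9 - 1*625 = 9 - 625 = -616)
I*E = -23*(-616) = 14168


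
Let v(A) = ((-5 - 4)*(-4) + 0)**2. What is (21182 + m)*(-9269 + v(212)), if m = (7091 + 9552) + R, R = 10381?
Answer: -384346438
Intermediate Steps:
v(A) = 1296 (v(A) = (-9*(-4) + 0)**2 = (36 + 0)**2 = 36**2 = 1296)
m = 27024 (m = (7091 + 9552) + 10381 = 16643 + 10381 = 27024)
(21182 + m)*(-9269 + v(212)) = (21182 + 27024)*(-9269 + 1296) = 48206*(-7973) = -384346438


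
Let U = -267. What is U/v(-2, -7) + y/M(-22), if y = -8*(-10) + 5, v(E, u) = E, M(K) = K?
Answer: 1426/11 ≈ 129.64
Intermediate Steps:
y = 85 (y = 80 + 5 = 85)
U/v(-2, -7) + y/M(-22) = -267/(-2) + 85/(-22) = -267*(-½) + 85*(-1/22) = 267/2 - 85/22 = 1426/11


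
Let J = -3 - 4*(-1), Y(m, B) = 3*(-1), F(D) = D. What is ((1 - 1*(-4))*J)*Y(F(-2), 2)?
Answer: -15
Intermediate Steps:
Y(m, B) = -3
J = 1 (J = -3 + 4 = 1)
((1 - 1*(-4))*J)*Y(F(-2), 2) = ((1 - 1*(-4))*1)*(-3) = ((1 + 4)*1)*(-3) = (5*1)*(-3) = 5*(-3) = -15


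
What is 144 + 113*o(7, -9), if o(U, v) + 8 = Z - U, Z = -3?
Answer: -1890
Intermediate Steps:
o(U, v) = -11 - U (o(U, v) = -8 + (-3 - U) = -11 - U)
144 + 113*o(7, -9) = 144 + 113*(-11 - 1*7) = 144 + 113*(-11 - 7) = 144 + 113*(-18) = 144 - 2034 = -1890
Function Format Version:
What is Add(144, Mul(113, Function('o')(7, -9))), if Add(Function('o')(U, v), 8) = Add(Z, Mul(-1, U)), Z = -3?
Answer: -1890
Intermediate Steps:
Function('o')(U, v) = Add(-11, Mul(-1, U)) (Function('o')(U, v) = Add(-8, Add(-3, Mul(-1, U))) = Add(-11, Mul(-1, U)))
Add(144, Mul(113, Function('o')(7, -9))) = Add(144, Mul(113, Add(-11, Mul(-1, 7)))) = Add(144, Mul(113, Add(-11, -7))) = Add(144, Mul(113, -18)) = Add(144, -2034) = -1890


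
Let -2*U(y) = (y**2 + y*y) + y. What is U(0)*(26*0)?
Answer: 0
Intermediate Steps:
U(y) = -y**2 - y/2 (U(y) = -((y**2 + y*y) + y)/2 = -((y**2 + y**2) + y)/2 = -(2*y**2 + y)/2 = -(y + 2*y**2)/2 = -y**2 - y/2)
U(0)*(26*0) = (-1*0*(1/2 + 0))*(26*0) = -1*0*1/2*0 = 0*0 = 0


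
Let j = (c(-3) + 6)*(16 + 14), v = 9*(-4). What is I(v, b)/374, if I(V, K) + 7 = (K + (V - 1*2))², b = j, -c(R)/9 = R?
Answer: 906297/374 ≈ 2423.3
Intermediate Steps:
c(R) = -9*R
v = -36
j = 990 (j = (-9*(-3) + 6)*(16 + 14) = (27 + 6)*30 = 33*30 = 990)
b = 990
I(V, K) = -7 + (-2 + K + V)² (I(V, K) = -7 + (K + (V - 1*2))² = -7 + (K + (V - 2))² = -7 + (K + (-2 + V))² = -7 + (-2 + K + V)²)
I(v, b)/374 = (-7 + (-2 + 990 - 36)²)/374 = (-7 + 952²)*(1/374) = (-7 + 906304)*(1/374) = 906297*(1/374) = 906297/374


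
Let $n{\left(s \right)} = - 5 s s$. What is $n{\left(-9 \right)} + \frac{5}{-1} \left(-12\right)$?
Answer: $-345$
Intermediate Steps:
$n{\left(s \right)} = - 5 s^{2}$
$n{\left(-9 \right)} + \frac{5}{-1} \left(-12\right) = - 5 \left(-9\right)^{2} + \frac{5}{-1} \left(-12\right) = \left(-5\right) 81 + 5 \left(-1\right) \left(-12\right) = -405 - -60 = -405 + 60 = -345$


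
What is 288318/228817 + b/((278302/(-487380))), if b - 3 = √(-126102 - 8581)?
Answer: -127161506172/31840114367 - 243690*I*√134683/139151 ≈ -3.9938 - 642.7*I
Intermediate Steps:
b = 3 + I*√134683 (b = 3 + √(-126102 - 8581) = 3 + √(-134683) = 3 + I*√134683 ≈ 3.0 + 366.99*I)
288318/228817 + b/((278302/(-487380))) = 288318/228817 + (3 + I*√134683)/((278302/(-487380))) = 288318*(1/228817) + (3 + I*√134683)/((278302*(-1/487380))) = 288318/228817 + (3 + I*√134683)/(-139151/243690) = 288318/228817 + (3 + I*√134683)*(-243690/139151) = 288318/228817 + (-731070/139151 - 243690*I*√134683/139151) = -127161506172/31840114367 - 243690*I*√134683/139151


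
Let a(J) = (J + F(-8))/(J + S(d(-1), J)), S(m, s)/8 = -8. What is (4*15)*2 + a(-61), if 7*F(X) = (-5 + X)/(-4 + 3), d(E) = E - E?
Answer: 105414/875 ≈ 120.47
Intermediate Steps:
d(E) = 0
S(m, s) = -64 (S(m, s) = 8*(-8) = -64)
F(X) = 5/7 - X/7 (F(X) = ((-5 + X)/(-4 + 3))/7 = ((-5 + X)/(-1))/7 = ((-5 + X)*(-1))/7 = (5 - X)/7 = 5/7 - X/7)
a(J) = (13/7 + J)/(-64 + J) (a(J) = (J + (5/7 - ⅐*(-8)))/(J - 64) = (J + (5/7 + 8/7))/(-64 + J) = (J + 13/7)/(-64 + J) = (13/7 + J)/(-64 + J))
(4*15)*2 + a(-61) = (4*15)*2 + (13/7 - 61)/(-64 - 61) = 60*2 - 414/7/(-125) = 120 - 1/125*(-414/7) = 120 + 414/875 = 105414/875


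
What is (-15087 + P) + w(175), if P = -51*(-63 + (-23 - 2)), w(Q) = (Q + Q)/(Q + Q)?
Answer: -10598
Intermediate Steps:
w(Q) = 1 (w(Q) = (2*Q)/((2*Q)) = (2*Q)*(1/(2*Q)) = 1)
P = 4488 (P = -51*(-63 - 25) = -51*(-88) = 4488)
(-15087 + P) + w(175) = (-15087 + 4488) + 1 = -10599 + 1 = -10598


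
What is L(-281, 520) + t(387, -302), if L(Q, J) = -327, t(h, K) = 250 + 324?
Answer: 247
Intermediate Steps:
t(h, K) = 574
L(-281, 520) + t(387, -302) = -327 + 574 = 247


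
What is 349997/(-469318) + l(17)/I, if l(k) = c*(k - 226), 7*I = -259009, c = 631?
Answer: 342599946681/121557585862 ≈ 2.8184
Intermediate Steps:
I = -259009/7 (I = (⅐)*(-259009) = -259009/7 ≈ -37001.)
l(k) = -142606 + 631*k (l(k) = 631*(k - 226) = 631*(-226 + k) = -142606 + 631*k)
349997/(-469318) + l(17)/I = 349997/(-469318) + (-142606 + 631*17)/(-259009/7) = 349997*(-1/469318) + (-142606 + 10727)*(-7/259009) = -349997/469318 - 131879*(-7/259009) = -349997/469318 + 923153/259009 = 342599946681/121557585862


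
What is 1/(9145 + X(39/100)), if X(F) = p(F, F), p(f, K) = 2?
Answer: 1/9147 ≈ 0.00010933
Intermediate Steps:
X(F) = 2
1/(9145 + X(39/100)) = 1/(9145 + 2) = 1/9147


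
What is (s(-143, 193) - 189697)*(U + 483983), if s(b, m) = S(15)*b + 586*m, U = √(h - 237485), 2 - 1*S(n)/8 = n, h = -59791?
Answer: -29874818641 - 123454*I*√74319 ≈ -2.9875e+10 - 3.3655e+7*I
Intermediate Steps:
S(n) = 16 - 8*n
U = 2*I*√74319 (U = √(-59791 - 237485) = √(-297276) = 2*I*√74319 ≈ 545.23*I)
s(b, m) = -104*b + 586*m (s(b, m) = (16 - 8*15)*b + 586*m = (16 - 120)*b + 586*m = -104*b + 586*m)
(s(-143, 193) - 189697)*(U + 483983) = ((-104*(-143) + 586*193) - 189697)*(2*I*√74319 + 483983) = ((14872 + 113098) - 189697)*(483983 + 2*I*√74319) = (127970 - 189697)*(483983 + 2*I*√74319) = -61727*(483983 + 2*I*√74319) = -29874818641 - 123454*I*√74319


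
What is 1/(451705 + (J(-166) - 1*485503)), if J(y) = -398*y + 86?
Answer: 1/32356 ≈ 3.0906e-5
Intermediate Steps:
J(y) = 86 - 398*y
1/(451705 + (J(-166) - 1*485503)) = 1/(451705 + ((86 - 398*(-166)) - 1*485503)) = 1/(451705 + ((86 + 66068) - 485503)) = 1/(451705 + (66154 - 485503)) = 1/(451705 - 419349) = 1/32356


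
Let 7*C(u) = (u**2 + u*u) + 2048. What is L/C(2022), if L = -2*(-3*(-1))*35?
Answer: -735/4089508 ≈ -0.00017973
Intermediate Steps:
C(u) = 2048/7 + 2*u**2/7 (C(u) = ((u**2 + u*u) + 2048)/7 = ((u**2 + u**2) + 2048)/7 = (2*u**2 + 2048)/7 = (2048 + 2*u**2)/7 = 2048/7 + 2*u**2/7)
L = -210 (L = -6*35 = -210)
L/C(2022) = -210/(2048/7 + (2/7)*2022**2) = -210/(2048/7 + (2/7)*4088484) = -210/(2048/7 + 8176968/7) = -210/8179016/7 = -210*7/8179016 = -735/4089508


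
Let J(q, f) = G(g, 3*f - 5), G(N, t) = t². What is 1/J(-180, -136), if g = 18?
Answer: 1/170569 ≈ 5.8627e-6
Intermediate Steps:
J(q, f) = (-5 + 3*f)² (J(q, f) = (3*f - 5)² = (-5 + 3*f)²)
1/J(-180, -136) = 1/((-5 + 3*(-136))²) = 1/((-5 - 408)²) = 1/((-413)²) = 1/170569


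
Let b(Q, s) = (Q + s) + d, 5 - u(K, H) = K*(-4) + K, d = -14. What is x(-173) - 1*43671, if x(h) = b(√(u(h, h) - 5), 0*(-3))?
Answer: -43685 + I*√519 ≈ -43685.0 + 22.782*I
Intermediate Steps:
u(K, H) = 5 + 3*K (u(K, H) = 5 - (K*(-4) + K) = 5 - (-4*K + K) = 5 - (-3)*K = 5 + 3*K)
b(Q, s) = -14 + Q + s (b(Q, s) = (Q + s) - 14 = -14 + Q + s)
x(h) = -14 + √3*√h (x(h) = -14 + √((5 + 3*h) - 5) + 0*(-3) = -14 + √(3*h) + 0 = -14 + √3*√h + 0 = -14 + √3*√h)
x(-173) - 1*43671 = (-14 + √3*√(-173)) - 1*43671 = (-14 + √3*(I*√173)) - 43671 = (-14 + I*√519) - 43671 = -43685 + I*√519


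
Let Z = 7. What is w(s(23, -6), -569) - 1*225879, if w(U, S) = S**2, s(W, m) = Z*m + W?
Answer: 97882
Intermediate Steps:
s(W, m) = W + 7*m (s(W, m) = 7*m + W = W + 7*m)
w(s(23, -6), -569) - 1*225879 = (-569)**2 - 1*225879 = 323761 - 225879 = 97882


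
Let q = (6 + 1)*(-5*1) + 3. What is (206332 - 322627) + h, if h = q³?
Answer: -149063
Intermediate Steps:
q = -32 (q = 7*(-5) + 3 = -35 + 3 = -32)
h = -32768 (h = (-32)³ = -32768)
(206332 - 322627) + h = (206332 - 322627) - 32768 = -116295 - 32768 = -149063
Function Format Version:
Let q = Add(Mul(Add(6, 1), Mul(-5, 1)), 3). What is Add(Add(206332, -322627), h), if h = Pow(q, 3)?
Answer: -149063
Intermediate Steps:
q = -32 (q = Add(Mul(7, -5), 3) = Add(-35, 3) = -32)
h = -32768 (h = Pow(-32, 3) = -32768)
Add(Add(206332, -322627), h) = Add(Add(206332, -322627), -32768) = Add(-116295, -32768) = -149063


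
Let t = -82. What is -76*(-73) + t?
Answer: 5466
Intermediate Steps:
-76*(-73) + t = -76*(-73) - 82 = 5548 - 82 = 5466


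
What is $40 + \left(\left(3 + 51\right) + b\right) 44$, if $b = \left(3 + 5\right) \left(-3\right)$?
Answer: $1360$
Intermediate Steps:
$b = -24$ ($b = 8 \left(-3\right) = -24$)
$40 + \left(\left(3 + 51\right) + b\right) 44 = 40 + \left(\left(3 + 51\right) - 24\right) 44 = 40 + \left(54 - 24\right) 44 = 40 + 30 \cdot 44 = 40 + 1320 = 1360$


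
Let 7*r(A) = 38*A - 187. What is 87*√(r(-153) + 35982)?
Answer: 87*√1721111/7 ≈ 16305.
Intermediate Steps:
r(A) = -187/7 + 38*A/7 (r(A) = (38*A - 187)/7 = (-187 + 38*A)/7 = -187/7 + 38*A/7)
87*√(r(-153) + 35982) = 87*√((-187/7 + (38/7)*(-153)) + 35982) = 87*√((-187/7 - 5814/7) + 35982) = 87*√(-6001/7 + 35982) = 87*√(245873/7) = 87*(√1721111/7) = 87*√1721111/7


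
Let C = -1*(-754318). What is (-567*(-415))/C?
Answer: 235305/754318 ≈ 0.31194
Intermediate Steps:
C = 754318
(-567*(-415))/C = -567*(-415)/754318 = 235305*(1/754318) = 235305/754318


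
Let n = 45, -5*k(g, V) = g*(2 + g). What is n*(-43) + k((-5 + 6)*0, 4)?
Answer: -1935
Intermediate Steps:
k(g, V) = -g*(2 + g)/5
n*(-43) + k((-5 + 6)*0, 4) = 45*(-43) - (-5 + 6)*0*(2 + (-5 + 6)*0)/5 = -1935 - 1*0*(2 + 1*0)/5 = -1935 - 1/5*0*(2 + 0) = -1935 - 1/5*0*2 = -1935 + 0 = -1935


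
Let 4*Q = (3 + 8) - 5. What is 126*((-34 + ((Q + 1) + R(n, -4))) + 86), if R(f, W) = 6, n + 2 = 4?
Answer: 7623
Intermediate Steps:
n = 2 (n = -2 + 4 = 2)
Q = 3/2 (Q = ((3 + 8) - 5)/4 = (11 - 5)/4 = (¼)*6 = 3/2 ≈ 1.5000)
126*((-34 + ((Q + 1) + R(n, -4))) + 86) = 126*((-34 + ((3/2 + 1) + 6)) + 86) = 126*((-34 + (5/2 + 6)) + 86) = 126*((-34 + 17/2) + 86) = 126*(-51/2 + 86) = 126*(121/2) = 7623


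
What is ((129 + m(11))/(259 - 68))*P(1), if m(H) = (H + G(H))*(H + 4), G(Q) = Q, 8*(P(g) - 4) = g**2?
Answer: 15147/1528 ≈ 9.9130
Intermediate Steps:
P(g) = 4 + g**2/8
m(H) = 2*H*(4 + H) (m(H) = (H + H)*(H + 4) = (2*H)*(4 + H) = 2*H*(4 + H))
((129 + m(11))/(259 - 68))*P(1) = ((129 + 2*11*(4 + 11))/(259 - 68))*(4 + (1/8)*1**2) = ((129 + 2*11*15)/191)*(4 + (1/8)*1) = ((129 + 330)*(1/191))*(4 + 1/8) = (459*(1/191))*(33/8) = (459/191)*(33/8) = 15147/1528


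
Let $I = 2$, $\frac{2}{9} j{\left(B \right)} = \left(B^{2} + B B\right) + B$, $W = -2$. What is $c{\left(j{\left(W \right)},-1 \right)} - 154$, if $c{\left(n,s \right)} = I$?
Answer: $-152$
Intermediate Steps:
$j{\left(B \right)} = 9 B^{2} + \frac{9 B}{2}$ ($j{\left(B \right)} = \frac{9 \left(\left(B^{2} + B B\right) + B\right)}{2} = \frac{9 \left(\left(B^{2} + B^{2}\right) + B\right)}{2} = \frac{9 \left(2 B^{2} + B\right)}{2} = \frac{9 \left(B + 2 B^{2}\right)}{2} = 9 B^{2} + \frac{9 B}{2}$)
$c{\left(n,s \right)} = 2$
$c{\left(j{\left(W \right)},-1 \right)} - 154 = 2 - 154 = -152$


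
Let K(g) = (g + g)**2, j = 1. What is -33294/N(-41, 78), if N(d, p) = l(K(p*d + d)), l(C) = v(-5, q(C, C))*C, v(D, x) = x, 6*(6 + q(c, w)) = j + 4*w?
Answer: -1611/56807017748291 ≈ -2.8359e-11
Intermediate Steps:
q(c, w) = -35/6 + 2*w/3 (q(c, w) = -6 + (1 + 4*w)/6 = -6 + (1/6 + 2*w/3) = -35/6 + 2*w/3)
K(g) = 4*g**2 (K(g) = (2*g)**2 = 4*g**2)
l(C) = C*(-35/6 + 2*C/3) (l(C) = (-35/6 + 2*C/3)*C = C*(-35/6 + 2*C/3))
N(d, p) = 2*(d + d*p)**2*(-35 + 16*(d + d*p)**2)/3 (N(d, p) = (4*(p*d + d)**2)*(-35 + 4*(4*(p*d + d)**2))/6 = (4*(d*p + d)**2)*(-35 + 4*(4*(d*p + d)**2))/6 = (4*(d + d*p)**2)*(-35 + 4*(4*(d + d*p)**2))/6 = (4*(d + d*p)**2)*(-35 + 16*(d + d*p)**2)/6 = 2*(d + d*p)**2*(-35 + 16*(d + d*p)**2)/3)
-33294/N(-41, 78) = -33294*3/(3362*(1 + 78)**2*(-35 + 16*(-41)**2*(1 + 78)**2)) = -33294*3/(20982242*(-35 + 16*1681*79**2)) = -33294*3/(20982242*(-35 + 16*1681*6241)) = -33294*3/(20982242*(-35 + 167857936)) = -33294/((2/3)*1681*6241*167857901) = -33294/3522035100394042/3 = -33294*3/3522035100394042 = -1611/56807017748291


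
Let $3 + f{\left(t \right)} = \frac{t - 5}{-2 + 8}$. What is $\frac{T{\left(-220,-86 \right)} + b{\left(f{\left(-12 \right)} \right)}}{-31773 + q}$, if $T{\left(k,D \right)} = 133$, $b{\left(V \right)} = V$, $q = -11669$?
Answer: $- \frac{109}{37236} \approx -0.0029273$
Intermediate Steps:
$f{\left(t \right)} = - \frac{23}{6} + \frac{t}{6}$ ($f{\left(t \right)} = -3 + \frac{t - 5}{-2 + 8} = -3 + \frac{-5 + t}{6} = -3 + \left(-5 + t\right) \frac{1}{6} = -3 + \left(- \frac{5}{6} + \frac{t}{6}\right) = - \frac{23}{6} + \frac{t}{6}$)
$\frac{T{\left(-220,-86 \right)} + b{\left(f{\left(-12 \right)} \right)}}{-31773 + q} = \frac{133 + \left(- \frac{23}{6} + \frac{1}{6} \left(-12\right)\right)}{-31773 - 11669} = \frac{133 - \frac{35}{6}}{-43442} = \left(133 - \frac{35}{6}\right) \left(- \frac{1}{43442}\right) = \frac{763}{6} \left(- \frac{1}{43442}\right) = - \frac{109}{37236}$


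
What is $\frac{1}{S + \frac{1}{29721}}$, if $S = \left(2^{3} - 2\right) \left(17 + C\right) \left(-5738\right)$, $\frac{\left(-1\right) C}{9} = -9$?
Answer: $- \frac{29721}{100276989623} \approx -2.9639 \cdot 10^{-7}$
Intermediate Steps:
$C = 81$ ($C = \left(-9\right) \left(-9\right) = 81$)
$S = -3373944$ ($S = \left(2^{3} - 2\right) \left(17 + 81\right) \left(-5738\right) = \left(8 - 2\right) 98 \left(-5738\right) = 6 \cdot 98 \left(-5738\right) = 588 \left(-5738\right) = -3373944$)
$\frac{1}{S + \frac{1}{29721}} = \frac{1}{-3373944 + \frac{1}{29721}} = \frac{1}{- \frac{100276989623}{29721}} = - \frac{29721}{100276989623}$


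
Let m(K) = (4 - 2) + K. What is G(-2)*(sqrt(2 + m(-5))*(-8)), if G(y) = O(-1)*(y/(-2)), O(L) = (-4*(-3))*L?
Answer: 96*I ≈ 96.0*I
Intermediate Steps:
O(L) = 12*L
m(K) = 2 + K
G(y) = 6*y (G(y) = (12*(-1))*(y/(-2)) = -12*y*(-1)/2 = -(-6)*y = 6*y)
G(-2)*(sqrt(2 + m(-5))*(-8)) = (6*(-2))*(sqrt(2 + (2 - 5))*(-8)) = -12*sqrt(2 - 3)*(-8) = -12*sqrt(-1)*(-8) = -12*I*(-8) = -(-96)*I = 96*I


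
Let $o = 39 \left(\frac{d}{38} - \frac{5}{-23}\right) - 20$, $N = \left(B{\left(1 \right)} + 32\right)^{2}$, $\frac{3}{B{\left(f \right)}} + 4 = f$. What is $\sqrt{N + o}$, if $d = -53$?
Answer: $\frac{\sqrt{683732822}}{874} \approx 29.918$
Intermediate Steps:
$B{\left(f \right)} = \frac{3}{-4 + f}$
$N = 961$ ($N = \left(\frac{3}{-4 + 1} + 32\right)^{2} = \left(\frac{3}{-3} + 32\right)^{2} = \left(3 \left(- \frac{1}{3}\right) + 32\right)^{2} = \left(-1 + 32\right)^{2} = 31^{2} = 961$)
$o = - \frac{57611}{874}$ ($o = 39 \left(- \frac{53}{38} - \frac{5}{-23}\right) - 20 = 39 \left(\left(-53\right) \frac{1}{38} - - \frac{5}{23}\right) - 20 = 39 \left(- \frac{53}{38} + \frac{5}{23}\right) - 20 = 39 \left(- \frac{1029}{874}\right) - 20 = - \frac{40131}{874} - 20 = - \frac{57611}{874} \approx -65.917$)
$\sqrt{N + o} = \sqrt{961 - \frac{57611}{874}} = \sqrt{\frac{782303}{874}} = \frac{\sqrt{683732822}}{874}$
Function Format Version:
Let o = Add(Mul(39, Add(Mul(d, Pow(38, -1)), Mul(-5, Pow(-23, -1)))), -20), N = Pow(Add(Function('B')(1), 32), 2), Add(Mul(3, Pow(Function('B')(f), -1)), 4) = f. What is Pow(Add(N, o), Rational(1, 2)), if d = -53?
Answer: Mul(Rational(1, 874), Pow(683732822, Rational(1, 2))) ≈ 29.918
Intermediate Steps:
Function('B')(f) = Mul(3, Pow(Add(-4, f), -1))
N = 961 (N = Pow(Add(Mul(3, Pow(Add(-4, 1), -1)), 32), 2) = Pow(Add(Mul(3, Pow(-3, -1)), 32), 2) = Pow(Add(Mul(3, Rational(-1, 3)), 32), 2) = Pow(Add(-1, 32), 2) = Pow(31, 2) = 961)
o = Rational(-57611, 874) (o = Add(Mul(39, Add(Mul(-53, Pow(38, -1)), Mul(-5, Pow(-23, -1)))), -20) = Add(Mul(39, Add(Mul(-53, Rational(1, 38)), Mul(-5, Rational(-1, 23)))), -20) = Add(Mul(39, Add(Rational(-53, 38), Rational(5, 23))), -20) = Add(Mul(39, Rational(-1029, 874)), -20) = Add(Rational(-40131, 874), -20) = Rational(-57611, 874) ≈ -65.917)
Pow(Add(N, o), Rational(1, 2)) = Pow(Add(961, Rational(-57611, 874)), Rational(1, 2)) = Pow(Rational(782303, 874), Rational(1, 2)) = Mul(Rational(1, 874), Pow(683732822, Rational(1, 2)))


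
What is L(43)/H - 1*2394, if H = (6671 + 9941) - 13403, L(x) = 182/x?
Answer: -330340696/137987 ≈ -2394.0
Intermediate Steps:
H = 3209 (H = 16612 - 13403 = 3209)
L(43)/H - 1*2394 = (182/43)/3209 - 1*2394 = (182*(1/43))*(1/3209) - 2394 = (182/43)*(1/3209) - 2394 = 182/137987 - 2394 = -330340696/137987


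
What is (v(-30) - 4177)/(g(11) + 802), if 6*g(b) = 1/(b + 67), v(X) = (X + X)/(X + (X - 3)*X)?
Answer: -7819461/1501348 ≈ -5.2083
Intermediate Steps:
v(X) = 2*X/(X + X*(-3 + X)) (v(X) = (2*X)/(X + (-3 + X)*X) = (2*X)/(X + X*(-3 + X)) = 2*X/(X + X*(-3 + X)))
g(b) = 1/(6*(67 + b)) (g(b) = 1/(6*(b + 67)) = 1/(6*(67 + b)))
(v(-30) - 4177)/(g(11) + 802) = (2/(-2 - 30) - 4177)/(1/(6*(67 + 11)) + 802) = (2/(-32) - 4177)/((⅙)/78 + 802) = (2*(-1/32) - 4177)/((⅙)*(1/78) + 802) = (-1/16 - 4177)/(1/468 + 802) = -66833/(16*375337/468) = -66833/16*468/375337 = -7819461/1501348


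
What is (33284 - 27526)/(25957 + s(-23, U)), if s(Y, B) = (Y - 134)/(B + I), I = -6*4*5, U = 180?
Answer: 345480/1557263 ≈ 0.22185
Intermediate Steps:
I = -120 (I = -24*5 = -120)
s(Y, B) = (-134 + Y)/(-120 + B) (s(Y, B) = (Y - 134)/(B - 120) = (-134 + Y)/(-120 + B))
(33284 - 27526)/(25957 + s(-23, U)) = (33284 - 27526)/(25957 + (-134 - 23)/(-120 + 180)) = 5758/(25957 - 157/60) = 5758/(1557263/60) = 5758*(60/1557263) = 345480/1557263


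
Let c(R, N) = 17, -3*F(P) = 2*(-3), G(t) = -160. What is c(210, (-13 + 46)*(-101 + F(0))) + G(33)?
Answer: -143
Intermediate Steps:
F(P) = 2 (F(P) = -2*(-3)/3 = -1/3*(-6) = 2)
c(210, (-13 + 46)*(-101 + F(0))) + G(33) = 17 - 160 = -143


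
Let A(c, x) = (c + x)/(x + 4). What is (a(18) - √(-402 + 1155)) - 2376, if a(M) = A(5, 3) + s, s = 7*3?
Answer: -16477/7 - √753 ≈ -2381.3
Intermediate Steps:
s = 21
A(c, x) = (c + x)/(4 + x)
a(M) = 155/7 (a(M) = (5 + 3)/(4 + 3) + 21 = 8/7 + 21 = 155/7)
(a(18) - √(-402 + 1155)) - 2376 = (155/7 - √(-402 + 1155)) - 2376 = (155/7 - √753) - 2376 = -16477/7 - √753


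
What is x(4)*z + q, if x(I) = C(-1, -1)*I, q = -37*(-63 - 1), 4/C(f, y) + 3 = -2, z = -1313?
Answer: 32848/5 ≈ 6569.6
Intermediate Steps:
C(f, y) = -⅘ (C(f, y) = 4/(-3 - 2) = 4/(-5) = 4*(-⅕) = -⅘)
q = 2368 (q = -37*(-64) = 2368)
x(I) = -4*I/5
x(4)*z + q = -⅘*4*(-1313) + 2368 = -16/5*(-1313) + 2368 = 21008/5 + 2368 = 32848/5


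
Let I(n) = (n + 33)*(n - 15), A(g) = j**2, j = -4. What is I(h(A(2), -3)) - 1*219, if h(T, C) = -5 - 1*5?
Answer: -794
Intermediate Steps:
A(g) = 16 (A(g) = (-4)**2 = 16)
h(T, C) = -10 (h(T, C) = -5 - 5 = -10)
I(n) = (-15 + n)*(33 + n) (I(n) = (33 + n)*(-15 + n) = (-15 + n)*(33 + n))
I(h(A(2), -3)) - 1*219 = (-495 + (-10)**2 + 18*(-10)) - 1*219 = (-495 + 100 - 180) - 219 = -575 - 219 = -794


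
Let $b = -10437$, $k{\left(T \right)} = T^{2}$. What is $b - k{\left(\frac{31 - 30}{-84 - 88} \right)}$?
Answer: $- \frac{308768209}{29584} \approx -10437.0$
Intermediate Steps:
$b - k{\left(\frac{31 - 30}{-84 - 88} \right)} = -10437 - \left(\frac{31 - 30}{-84 - 88}\right)^{2} = -10437 - \left(1 \frac{1}{-172}\right)^{2} = -10437 - \left(1 \left(- \frac{1}{172}\right)\right)^{2} = -10437 - \left(- \frac{1}{172}\right)^{2} = -10437 - \frac{1}{29584} = - \frac{308768209}{29584}$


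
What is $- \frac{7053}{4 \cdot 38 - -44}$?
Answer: $- \frac{7053}{196} \approx -35.985$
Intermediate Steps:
$- \frac{7053}{4 \cdot 38 - -44} = - \frac{7053}{152 + 44} = - \frac{7053}{196}$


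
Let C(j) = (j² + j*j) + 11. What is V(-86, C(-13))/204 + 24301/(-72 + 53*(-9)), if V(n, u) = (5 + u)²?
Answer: 5320090/9333 ≈ 570.03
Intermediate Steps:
C(j) = 11 + 2*j² (C(j) = (j² + j²) + 11 = 2*j² + 11 = 11 + 2*j²)
V(-86, C(-13))/204 + 24301/(-72 + 53*(-9)) = (5 + (11 + 2*(-13)²))²/204 + 24301/(-72 + 53*(-9)) = (5 + (11 + 2*169))²*(1/204) + 24301/(-72 - 477) = (5 + (11 + 338))²*(1/204) + 24301/(-549) = (5 + 349)²*(1/204) + 24301*(-1/549) = 354²*(1/204) - 24301/549 = 125316*(1/204) - 24301/549 = 10443/17 - 24301/549 = 5320090/9333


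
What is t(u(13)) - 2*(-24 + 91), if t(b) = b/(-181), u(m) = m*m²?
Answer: -26451/181 ≈ -146.14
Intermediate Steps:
u(m) = m³
t(b) = -b/181 (t(b) = b*(-1/181) = -b/181)
t(u(13)) - 2*(-24 + 91) = -1/181*13³ - 2*(-24 + 91) = -1/181*2197 - 2*67 = -2197/181 - 1*134 = -2197/181 - 134 = -26451/181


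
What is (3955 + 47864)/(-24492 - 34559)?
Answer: -51819/59051 ≈ -0.87753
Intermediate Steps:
(3955 + 47864)/(-24492 - 34559) = 51819/(-59051) = 51819*(-1/59051) = -51819/59051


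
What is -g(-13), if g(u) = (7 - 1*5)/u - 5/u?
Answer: -3/13 ≈ -0.23077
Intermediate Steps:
g(u) = -3/u (g(u) = (7 - 5)/u - 5/u = 2/u - 5/u = -3/u)
-g(-13) = -(-3)/(-13) = -(-3)*(-1)/13 = -1*3/13 = -3/13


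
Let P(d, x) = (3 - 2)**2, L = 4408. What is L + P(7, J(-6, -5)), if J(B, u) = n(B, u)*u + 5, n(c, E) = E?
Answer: 4409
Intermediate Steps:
J(B, u) = 5 + u**2 (J(B, u) = u*u + 5 = u**2 + 5 = 5 + u**2)
P(d, x) = 1 (P(d, x) = 1**2 = 1)
L + P(7, J(-6, -5)) = 4408 + 1 = 4409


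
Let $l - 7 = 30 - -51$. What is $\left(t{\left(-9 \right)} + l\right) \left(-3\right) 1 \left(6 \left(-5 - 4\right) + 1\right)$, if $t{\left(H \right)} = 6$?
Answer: $14946$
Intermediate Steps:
$l = 88$ ($l = 7 + \left(30 - -51\right) = 7 + \left(30 + 51\right) = 7 + 81 = 88$)
$\left(t{\left(-9 \right)} + l\right) \left(-3\right) 1 \left(6 \left(-5 - 4\right) + 1\right) = \left(6 + 88\right) \left(-3\right) 1 \left(6 \left(-5 - 4\right) + 1\right) = 94 \left(- 3 \left(6 \left(-9\right) + 1\right)\right) = 94 \left(- 3 \left(-54 + 1\right)\right) = 94 \left(\left(-3\right) \left(-53\right)\right) = 94 \cdot 159 = 14946$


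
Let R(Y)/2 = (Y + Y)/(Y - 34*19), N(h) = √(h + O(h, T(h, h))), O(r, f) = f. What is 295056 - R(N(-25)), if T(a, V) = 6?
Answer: 6480905036/21965 + 136*I*√19/21965 ≈ 2.9506e+5 + 0.026989*I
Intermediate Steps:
N(h) = √(6 + h) (N(h) = √(h + 6) = √(6 + h))
R(Y) = 4*Y/(-646 + Y) (R(Y) = 2*((Y + Y)/(Y - 34*19)) = 2*((2*Y)/(Y - 646)) = 2*((2*Y)/(-646 + Y)) = 2*(2*Y/(-646 + Y)) = 4*Y/(-646 + Y))
295056 - R(N(-25)) = 295056 - 4*√(6 - 25)/(-646 + √(6 - 25)) = 295056 - 4*√(-19)/(-646 + √(-19)) = 295056 - 4*I*√19/(-646 + I*√19)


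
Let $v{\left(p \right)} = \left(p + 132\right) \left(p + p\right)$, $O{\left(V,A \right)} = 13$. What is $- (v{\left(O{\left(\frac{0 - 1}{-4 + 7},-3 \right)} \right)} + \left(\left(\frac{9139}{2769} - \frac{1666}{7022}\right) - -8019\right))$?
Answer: $- \frac{8818611931}{747843} \approx -11792.0$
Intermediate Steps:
$v{\left(p \right)} = 2 p \left(132 + p\right)$ ($v{\left(p \right)} = \left(132 + p\right) 2 p = 2 p \left(132 + p\right)$)
$- (v{\left(O{\left(\frac{0 - 1}{-4 + 7},-3 \right)} \right)} + \left(\left(\frac{9139}{2769} - \frac{1666}{7022}\right) - -8019\right)) = - (2 \cdot 13 \left(132 + 13\right) + \left(\left(\frac{9139}{2769} - \frac{1666}{7022}\right) - -8019\right)) = - (2 \cdot 13 \cdot 145 + \left(\left(9139 \cdot \frac{1}{2769} - \frac{833}{3511}\right) + 8019\right)) = - (3770 + \left(\left(\frac{703}{213} - \frac{833}{3511}\right) + 8019\right)) = - (3770 + \left(\frac{2290804}{747843} + 8019\right)) = - (3770 + \frac{5999243821}{747843}) = \left(-1\right) \frac{8818611931}{747843} = - \frac{8818611931}{747843}$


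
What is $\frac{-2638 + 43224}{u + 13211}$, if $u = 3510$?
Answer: $\frac{40586}{16721} \approx 2.4272$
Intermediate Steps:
$\frac{-2638 + 43224}{u + 13211} = \frac{-2638 + 43224}{3510 + 13211} = \frac{40586}{16721}$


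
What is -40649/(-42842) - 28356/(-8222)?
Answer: 774521915/176123462 ≈ 4.3976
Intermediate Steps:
-40649/(-42842) - 28356/(-8222) = -40649*(-1/42842) - 28356*(-1/8222) = 40649/42842 + 14178/4111 = 774521915/176123462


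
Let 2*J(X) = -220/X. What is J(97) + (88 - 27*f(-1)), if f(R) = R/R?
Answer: 5807/97 ≈ 59.866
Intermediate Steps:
J(X) = -110/X (J(X) = (-220/X)/2 = -110/X)
f(R) = 1
J(97) + (88 - 27*f(-1)) = -110/97 + (88 - 27*1) = -110*1/97 + (88 - 27) = -110/97 + 61 = 5807/97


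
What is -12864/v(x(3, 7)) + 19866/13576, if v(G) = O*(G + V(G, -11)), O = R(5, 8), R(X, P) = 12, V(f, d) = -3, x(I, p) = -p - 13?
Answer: 7505195/156124 ≈ 48.072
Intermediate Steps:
x(I, p) = -13 - p
O = 12
v(G) = -36 + 12*G (v(G) = 12*(G - 3) = 12*(-3 + G) = -36 + 12*G)
-12864/v(x(3, 7)) + 19866/13576 = -12864/(-36 + 12*(-13 - 1*7)) + 19866/13576 = -12864/(-36 + 12*(-13 - 7)) + 19866*(1/13576) = -12864/(-36 + 12*(-20)) + 9933/6788 = -12864/(-36 - 240) + 9933/6788 = -12864/(-276) + 9933/6788 = -12864*(-1/276) + 9933/6788 = 1072/23 + 9933/6788 = 7505195/156124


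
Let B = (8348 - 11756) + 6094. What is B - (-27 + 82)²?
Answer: -339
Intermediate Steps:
B = 2686 (B = -3408 + 6094 = 2686)
B - (-27 + 82)² = 2686 - (-27 + 82)² = 2686 - 1*55² = 2686 - 1*3025 = 2686 - 3025 = -339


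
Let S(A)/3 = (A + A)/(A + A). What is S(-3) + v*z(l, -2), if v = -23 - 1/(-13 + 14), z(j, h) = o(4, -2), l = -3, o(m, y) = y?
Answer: 51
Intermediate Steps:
z(j, h) = -2
S(A) = 3 (S(A) = 3*((A + A)/(A + A)) = 3*((2*A)/((2*A))) = 3*((2*A)*(1/(2*A))) = 3*1 = 3)
v = -24 (v = -23 - 1/1 = -23 - 1*1 = -23 - 1 = -24)
S(-3) + v*z(l, -2) = 3 - 24*(-2) = 3 + 48 = 51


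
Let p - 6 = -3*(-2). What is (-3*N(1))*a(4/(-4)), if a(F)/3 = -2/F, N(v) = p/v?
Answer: -216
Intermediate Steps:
p = 12 (p = 6 - 3*(-2) = 6 + 6 = 12)
N(v) = 12/v
a(F) = -6/F (a(F) = 3*(-2/F) = -6/F)
(-3*N(1))*a(4/(-4)) = (-36/1)*(-6/(4/(-4))) = (-36)*(-6/(4*(-¼))) = (-3*12)*(-6/(-1)) = -(-216)*(-1) = -36*6 = -216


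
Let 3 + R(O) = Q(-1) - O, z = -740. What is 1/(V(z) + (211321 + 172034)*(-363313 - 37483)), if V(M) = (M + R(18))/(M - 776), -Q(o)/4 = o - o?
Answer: -1516/232929080278519 ≈ -6.5084e-12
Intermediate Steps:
Q(o) = 0 (Q(o) = -4*(o - o) = -4*0 = 0)
R(O) = -3 - O (R(O) = -3 + (0 - O) = -3 - O)
V(M) = (-21 + M)/(-776 + M) (V(M) = (M + (-3 - 1*18))/(M - 776) = (M + (-3 - 18))/(-776 + M) = (M - 21)/(-776 + M) = (-21 + M)/(-776 + M))
1/(V(z) + (211321 + 172034)*(-363313 - 37483)) = 1/((-21 - 740)/(-776 - 740) + (211321 + 172034)*(-363313 - 37483)) = 1/(-761/(-1516) + 383355*(-400796)) = 1/(-1/1516*(-761) - 153647150580) = 1/(761/1516 - 153647150580) = 1/(-232929080278519/1516) = -1516/232929080278519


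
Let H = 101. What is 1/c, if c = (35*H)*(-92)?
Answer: -1/325220 ≈ -3.0748e-6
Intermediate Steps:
c = -325220 (c = (35*101)*(-92) = 3535*(-92) = -325220)
1/c = 1/(-325220) = -1/325220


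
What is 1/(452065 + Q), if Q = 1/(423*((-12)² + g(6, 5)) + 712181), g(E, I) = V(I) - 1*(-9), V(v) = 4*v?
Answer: 785360/355033768401 ≈ 2.2121e-6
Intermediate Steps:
g(E, I) = 9 + 4*I (g(E, I) = 4*I - 1*(-9) = 4*I + 9 = 9 + 4*I)
Q = 1/785360 (Q = 1/(423*((-12)² + (9 + 4*5)) + 712181) = 1/(423*(144 + (9 + 20)) + 712181) = 1/(423*(144 + 29) + 712181) = 1/(423*173 + 712181) = 1/(73179 + 712181) = 1/785360 ≈ 1.2733e-6)
1/(452065 + Q) = 1/(452065 + 1/785360) = 1/(355033768401/785360) = 785360/355033768401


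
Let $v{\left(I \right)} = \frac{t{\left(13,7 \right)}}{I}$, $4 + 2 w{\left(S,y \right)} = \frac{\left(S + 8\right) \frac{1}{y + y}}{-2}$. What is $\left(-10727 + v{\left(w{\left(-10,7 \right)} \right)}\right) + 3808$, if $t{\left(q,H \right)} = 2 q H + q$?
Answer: $- \frac{77201}{11} \approx -7018.3$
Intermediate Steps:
$t{\left(q,H \right)} = q + 2 H q$ ($t{\left(q,H \right)} = 2 H q + q = q + 2 H q$)
$w{\left(S,y \right)} = -2 - \frac{8 + S}{8 y}$ ($w{\left(S,y \right)} = -2 + \frac{\frac{S + 8}{y + y} \frac{1}{-2}}{2} = -2 + \frac{\frac{8 + S}{2 y} \left(- \frac{1}{2}\right)}{2} = -2 + \frac{\left(- \frac{1}{4}\right) \frac{1}{y} \left(8 + S\right)}{2} = -2 - \frac{8 + S}{8 y}$)
$v{\left(I \right)} = \frac{195}{I}$ ($v{\left(I \right)} = \frac{13 \left(1 + 2 \cdot 7\right)}{I} = \frac{13 \left(1 + 14\right)}{I} = \frac{13 \cdot 15}{I} = \frac{195}{I}$)
$\left(-10727 + v{\left(w{\left(-10,7 \right)} \right)}\right) + 3808 = \left(-10727 + \frac{195}{\frac{1}{8} \cdot \frac{1}{7} \left(-8 - -10 - 112\right)}\right) + 3808 = \left(-10727 + \frac{195}{\frac{1}{8} \cdot \frac{1}{7} \left(-8 + 10 - 112\right)}\right) + 3808 = \left(-10727 + \frac{195}{\frac{1}{8} \cdot \frac{1}{7} \left(-110\right)}\right) + 3808 = \left(-10727 + \frac{195}{- \frac{55}{28}}\right) + 3808 = \left(-10727 + 195 \left(- \frac{28}{55}\right)\right) + 3808 = \left(-10727 - \frac{1092}{11}\right) + 3808 = - \frac{119089}{11} + 3808 = - \frac{77201}{11}$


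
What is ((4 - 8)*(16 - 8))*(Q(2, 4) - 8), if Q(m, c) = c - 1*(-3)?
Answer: 32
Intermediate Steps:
Q(m, c) = 3 + c (Q(m, c) = c + 3 = 3 + c)
((4 - 8)*(16 - 8))*(Q(2, 4) - 8) = ((4 - 8)*(16 - 8))*((3 + 4) - 8) = (-4*8)*(7 - 8) = -32*(-1) = 32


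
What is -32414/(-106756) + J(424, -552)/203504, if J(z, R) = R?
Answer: 4441202/14759017 ≈ 0.30091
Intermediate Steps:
-32414/(-106756) + J(424, -552)/203504 = -32414/(-106756) - 552/203504 = -32414*(-1/106756) - 552*1/203504 = 16207/53378 - 3/1106 = 4441202/14759017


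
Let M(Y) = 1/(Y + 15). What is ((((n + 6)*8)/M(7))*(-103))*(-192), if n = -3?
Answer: 10441728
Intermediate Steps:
M(Y) = 1/(15 + Y)
((((n + 6)*8)/M(7))*(-103))*(-192) = ((((-3 + 6)*8)/(1/(15 + 7)))*(-103))*(-192) = (((3*8)/(1/22))*(-103))*(-192) = ((24/(1/22))*(-103))*(-192) = ((24*22)*(-103))*(-192) = (528*(-103))*(-192) = -54384*(-192) = 10441728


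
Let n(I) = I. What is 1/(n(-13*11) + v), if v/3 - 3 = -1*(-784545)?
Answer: 1/2353501 ≈ 4.2490e-7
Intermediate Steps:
v = 2353644 (v = 9 + 3*(-1*(-784545)) = 9 + 3*784545 = 9 + 2353635 = 2353644)
1/(n(-13*11) + v) = 1/(-13*11 + 2353644) = 1/(-143 + 2353644) = 1/2353501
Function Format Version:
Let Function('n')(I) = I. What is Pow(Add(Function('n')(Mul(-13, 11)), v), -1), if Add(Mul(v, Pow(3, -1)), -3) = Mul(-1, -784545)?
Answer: Rational(1, 2353501) ≈ 4.2490e-7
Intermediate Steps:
v = 2353644 (v = Add(9, Mul(3, Mul(-1, -784545))) = Add(9, Mul(3, 784545)) = Add(9, 2353635) = 2353644)
Pow(Add(Function('n')(Mul(-13, 11)), v), -1) = Pow(Add(Mul(-13, 11), 2353644), -1) = Pow(Add(-143, 2353644), -1) = Pow(2353501, -1) = Rational(1, 2353501)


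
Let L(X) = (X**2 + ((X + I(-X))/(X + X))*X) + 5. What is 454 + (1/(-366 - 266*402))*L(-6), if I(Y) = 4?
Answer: 14418127/31758 ≈ 454.00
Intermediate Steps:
L(X) = 7 + X**2 + X/2 (L(X) = (X**2 + ((X + 4)/(X + X))*X) + 5 = (X**2 + ((4 + X)/((2*X)))*X) + 5 = (X**2 + ((4 + X)*(1/(2*X)))*X) + 5 = (X**2 + ((4 + X)/(2*X))*X) + 5 = (X**2 + (2 + X/2)) + 5 = (2 + X**2 + X/2) + 5 = 7 + X**2 + X/2)
454 + (1/(-366 - 266*402))*L(-6) = 454 + (1/(-366 - 266*402))*(7 + (-6)**2 + (1/2)*(-6)) = 454 + ((1/402)/(-632))*(7 + 36 - 3) = 454 - 1/632*1/402*40 = 454 - 1/254064*40 = 454 - 5/31758 = 14418127/31758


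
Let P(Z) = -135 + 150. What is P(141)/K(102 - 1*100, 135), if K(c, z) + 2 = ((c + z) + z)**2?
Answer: 15/73982 ≈ 0.00020275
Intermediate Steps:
P(Z) = 15
K(c, z) = -2 + (c + 2*z)**2 (K(c, z) = -2 + ((c + z) + z)**2 = -2 + (c + 2*z)**2)
P(141)/K(102 - 1*100, 135) = 15/(-2 + ((102 - 1*100) + 2*135)**2) = 15/(-2 + ((102 - 100) + 270)**2) = 15/(-2 + (2 + 270)**2) = 15/(-2 + 272**2) = 15/(-2 + 73984) = 15/73982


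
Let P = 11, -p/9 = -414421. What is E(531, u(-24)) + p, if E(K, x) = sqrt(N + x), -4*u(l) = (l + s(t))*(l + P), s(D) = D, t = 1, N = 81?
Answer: 7459583/2 ≈ 3.7298e+6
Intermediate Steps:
p = 3729789 (p = -9*(-414421) = 3729789)
u(l) = -(1 + l)*(11 + l)/4 (u(l) = -(l + 1)*(l + 11)/4 = -(1 + l)*(11 + l)/4)
E(K, x) = sqrt(81 + x)
E(531, u(-24)) + p = sqrt(81 + (-11/4 - 3*(-24) - 1/4*(-24)**2)) + 3729789 = sqrt(81 + (-11/4 + 72 - 1/4*576)) + 3729789 = sqrt(81 + (-11/4 + 72 - 144)) + 3729789 = sqrt(81 - 299/4) + 3729789 = sqrt(25/4) + 3729789 = 5/2 + 3729789 = 7459583/2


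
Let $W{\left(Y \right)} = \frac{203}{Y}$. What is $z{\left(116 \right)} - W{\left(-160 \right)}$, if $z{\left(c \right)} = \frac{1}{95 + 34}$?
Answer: $\frac{26347}{20640} \approx 1.2765$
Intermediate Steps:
$z{\left(c \right)} = \frac{1}{129}$
$z{\left(116 \right)} - W{\left(-160 \right)} = \frac{1}{129} - \frac{203}{-160} = \frac{1}{129} - 203 \left(- \frac{1}{160}\right) = \frac{1}{129} - - \frac{203}{160} = \frac{1}{129} + \frac{203}{160} = \frac{26347}{20640}$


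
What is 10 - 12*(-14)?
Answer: 178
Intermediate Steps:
10 - 12*(-14) = 10 + 168 = 178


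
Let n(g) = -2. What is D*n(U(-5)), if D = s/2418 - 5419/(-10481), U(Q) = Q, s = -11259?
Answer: 34967479/4223843 ≈ 8.2786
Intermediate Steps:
D = -34967479/8447686 (D = -11259/2418 - 5419/(-10481) = -11259*1/2418 - 5419*(-1/10481) = -3753/806 + 5419/10481 = -34967479/8447686 ≈ -4.1393)
D*n(U(-5)) = -34967479/8447686*(-2) = 34967479/4223843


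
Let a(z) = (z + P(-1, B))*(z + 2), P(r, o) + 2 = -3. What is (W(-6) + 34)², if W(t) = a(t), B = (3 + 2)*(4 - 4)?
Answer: 6084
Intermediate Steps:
B = 0 (B = 5*0 = 0)
P(r, o) = -5 (P(r, o) = -2 - 3 = -5)
a(z) = (-5 + z)*(2 + z) (a(z) = (z - 5)*(z + 2) = (-5 + z)*(2 + z))
W(t) = -10 + t² - 3*t
(W(-6) + 34)² = ((-10 + (-6)² - 3*(-6)) + 34)² = ((-10 + 36 + 18) + 34)² = (44 + 34)² = 78² = 6084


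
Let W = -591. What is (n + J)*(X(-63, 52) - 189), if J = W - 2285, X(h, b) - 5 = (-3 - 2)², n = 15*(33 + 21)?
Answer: 328494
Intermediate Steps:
n = 810 (n = 15*54 = 810)
X(h, b) = 30 (X(h, b) = 5 + (-3 - 2)² = 5 + (-5)² = 5 + 25 = 30)
J = -2876 (J = -591 - 2285 = -2876)
(n + J)*(X(-63, 52) - 189) = (810 - 2876)*(30 - 189) = -2066*(-159) = 328494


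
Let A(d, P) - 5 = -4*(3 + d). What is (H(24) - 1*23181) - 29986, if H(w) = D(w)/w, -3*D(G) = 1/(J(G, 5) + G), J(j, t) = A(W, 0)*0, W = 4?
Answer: -91872577/1728 ≈ -53167.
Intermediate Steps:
A(d, P) = -7 - 4*d (A(d, P) = 5 - 4*(3 + d) = 5 + (-12 - 4*d) = -7 - 4*d)
J(j, t) = 0 (J(j, t) = (-7 - 4*4)*0 = (-7 - 16)*0 = -23*0 = 0)
D(G) = -1/(3*G) (D(G) = -1/(3*(0 + G)) = -1/(3*G))
H(w) = -1/(3*w²) (H(w) = (-1/(3*w))/w = -1/(3*w²))
(H(24) - 1*23181) - 29986 = (-⅓/24² - 1*23181) - 29986 = (-⅓*1/576 - 23181) - 29986 = (-1/1728 - 23181) - 29986 = -40056769/1728 - 29986 = -91872577/1728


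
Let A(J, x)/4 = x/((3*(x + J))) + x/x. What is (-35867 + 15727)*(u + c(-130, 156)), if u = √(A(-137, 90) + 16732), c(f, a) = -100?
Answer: 2014000 - 40280*√9241046/47 ≈ -5.9127e+5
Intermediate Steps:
A(J, x) = 4 + 4*x/(3*J + 3*x) (A(J, x) = 4*(x/((3*(x + J))) + x/x) = 4*(x/((3*(J + x))) + 1) = 4*(x/(3*J + 3*x) + 1) = 4*(1 + x/(3*J + 3*x)) = 4 + 4*x/(3*J + 3*x))
u = 2*√9241046/47 (u = √((4*(-137) + (16/3)*90)/(-137 + 90) + 16732) = √((-548 + 480)/(-47) + 16732) = √(-1/47*(-68) + 16732) = √(68/47 + 16732) = √(786472/47) = 2*√9241046/47 ≈ 129.36)
(-35867 + 15727)*(u + c(-130, 156)) = (-35867 + 15727)*(2*√9241046/47 - 100) = -20140*(-100 + 2*√9241046/47) = 2014000 - 40280*√9241046/47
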